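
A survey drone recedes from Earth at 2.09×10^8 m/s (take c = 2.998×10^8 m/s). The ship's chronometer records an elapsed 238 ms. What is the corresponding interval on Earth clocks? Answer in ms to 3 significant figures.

Δt ≈ 332 ms

β = v/c = 2.09×10^8 / 2.998×10^8 = 0.69713
γ = 1/√(1 − 0.69713²) = 1.3948
Time dilation: Δt = γτ₀ = 1.3948 × 238 ms = 332 ms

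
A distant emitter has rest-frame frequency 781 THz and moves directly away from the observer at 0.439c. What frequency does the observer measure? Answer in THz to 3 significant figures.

f_obs ≈ 488 THz

Relativistic Doppler: f_obs = f_src √((1−β)/(1+β))
= 781 × √(0.56100/1.4390) = 781 × 0.62438 = 488 THz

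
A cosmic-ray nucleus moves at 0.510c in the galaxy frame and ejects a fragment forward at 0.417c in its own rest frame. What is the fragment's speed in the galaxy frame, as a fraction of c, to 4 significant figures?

u ≈ 0.7644c

Compose boost 2: (0.417 + 0.510)/(1 + 0.417×0.510) = 0.9270/1.21267 = 0.7644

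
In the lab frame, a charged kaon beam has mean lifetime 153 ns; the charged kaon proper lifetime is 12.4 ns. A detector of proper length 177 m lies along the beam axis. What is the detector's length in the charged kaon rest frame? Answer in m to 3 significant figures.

L ≈ 14.3 m

Time dilation ⇒ γ = Δt/τ₀ = 153/12.4 = 12.339
Length contraction: L = L₀/γ = 177/12.339 = 14.3 m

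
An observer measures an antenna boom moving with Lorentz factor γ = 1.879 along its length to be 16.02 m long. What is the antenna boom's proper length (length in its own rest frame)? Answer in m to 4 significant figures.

L₀ ≈ 30.10 m

γ = 1.879 (given)
L₀ = γL = 1.879 × 16.02 = 30.10 m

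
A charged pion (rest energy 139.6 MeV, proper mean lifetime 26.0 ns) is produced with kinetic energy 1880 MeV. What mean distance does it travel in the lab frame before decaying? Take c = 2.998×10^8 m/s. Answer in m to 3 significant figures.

γ = 1 + K/(m₀c²) = 1 + 1880/139.6 = 14.467
β = √(1 − 1/γ²) = 0.99761
Dilated lifetime: γτ₀ = 14.467 × 26.0 ns = 376.14 ns
d = βc·γτ₀ = 0.99761 × (2.998×10^8 m/s) × 3.7614×10^-7 s = 112 m

d ≈ 112 m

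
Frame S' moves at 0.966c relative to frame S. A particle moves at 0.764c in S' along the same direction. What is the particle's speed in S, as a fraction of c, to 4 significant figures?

Relativistic velocity addition: u = (u' + v)/(1 + u'v/c²)
= (0.764 + 0.966)/(1 + 0.764×0.966) = 1.730/1.73802 = 0.9954

u ≈ 0.9954c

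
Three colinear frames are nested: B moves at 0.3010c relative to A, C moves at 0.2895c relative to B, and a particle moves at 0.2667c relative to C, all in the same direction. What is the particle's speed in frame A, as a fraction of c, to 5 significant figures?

u ≈ 0.70739c

Compose boost 2: (0.2895 + 0.3010)/(1 + 0.2895×0.3010) = 0.59050/1.087139 = 0.5431686
Compose boost 3: (0.2667 + 0.5431686)/(1 + 0.2667×0.5431686) = 0.8098686/1.144863 = 0.70739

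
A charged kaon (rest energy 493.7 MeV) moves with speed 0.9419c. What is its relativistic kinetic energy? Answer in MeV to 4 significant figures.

K ≈ 976.1 MeV

γ = 1/√(1 − 0.9419²) = 2.97713
K = (γ − 1)m₀c² = (2.97713 − 1) × 493.7 MeV = 1.97713 × 493.7 MeV = 976.1 MeV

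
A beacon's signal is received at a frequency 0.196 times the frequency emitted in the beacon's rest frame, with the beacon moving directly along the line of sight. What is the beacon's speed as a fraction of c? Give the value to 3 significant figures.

f_obs/f_src = √((1−β)/(1+β)) = 0.196  ⇒  (1−β)/(1+β) = 0.038416
β = |1 − D²|/(1 + D²) = |1 − 0.038416|/(1 + 0.038416) = 0.926

β ≈ 0.926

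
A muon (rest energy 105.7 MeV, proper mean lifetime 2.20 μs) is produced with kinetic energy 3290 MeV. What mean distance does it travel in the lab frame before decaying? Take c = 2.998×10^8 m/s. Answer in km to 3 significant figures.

γ = 1 + K/(m₀c²) = 1 + 3290/105.7 = 32.126
β = √(1 − 1/γ²) = 0.99952
Dilated lifetime: γτ₀ = 32.126 × 2.20 μs = 70.677 μs
d = βc·γτ₀ = 0.99952 × (2.998×10^8 m/s) × 7.0677×10^-5 s = 21.2 km

d ≈ 21.2 km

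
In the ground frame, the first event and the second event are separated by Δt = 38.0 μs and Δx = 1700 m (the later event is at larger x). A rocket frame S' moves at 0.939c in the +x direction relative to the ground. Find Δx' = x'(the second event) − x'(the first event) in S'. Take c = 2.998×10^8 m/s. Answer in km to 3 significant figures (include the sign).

γ = 1/√(1 − 0.939²) = 2.9077
Δx' = γ(Δx − vΔt) = 2.9077 × (1700 m − 0.939×(2.998×10^8 m/s)×38.0×10^-6 s)
= 2.9077 × (-8997.5 m) = -26.2 km

Δx' ≈ -26.2 km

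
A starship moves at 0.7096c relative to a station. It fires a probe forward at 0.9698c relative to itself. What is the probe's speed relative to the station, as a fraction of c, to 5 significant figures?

u ≈ 0.99480c

Relativistic velocity addition: u = (u' + v)/(1 + u'v/c²)
= (0.9698 + 0.7096)/(1 + 0.9698×0.7096) = 1.6794/1.688170 = 0.99480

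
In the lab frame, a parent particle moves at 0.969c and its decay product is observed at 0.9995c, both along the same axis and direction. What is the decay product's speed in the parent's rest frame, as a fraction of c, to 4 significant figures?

Inverse velocity addition: u' = (u − v)/(1 − uv/c²)
= (0.9995 − 0.969)/(1 − 0.9995×0.969) = 0.03050/0.0314845 = 0.9687

u' ≈ 0.9687c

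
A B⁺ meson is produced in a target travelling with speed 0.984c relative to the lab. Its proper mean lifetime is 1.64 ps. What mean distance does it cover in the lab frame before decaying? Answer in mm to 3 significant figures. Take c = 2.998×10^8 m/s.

d ≈ 2.72 mm

γ = 1/√(1 − 0.984²) = 5.6127
Dilated lifetime: Δt = γτ₀ = 5.6127 × 1.64 ps = 9.2048 ps
d = vΔt = 0.984c × 9.2048 ps = 2.9500×10^8 m/s × 9.2048×10^-12 s = 2.72 mm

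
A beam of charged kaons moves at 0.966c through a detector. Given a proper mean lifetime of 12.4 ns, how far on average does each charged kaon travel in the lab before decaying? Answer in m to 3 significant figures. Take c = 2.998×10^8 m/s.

d ≈ 13.9 m

γ = 1/√(1 − 0.966²) = 3.8678
Dilated lifetime: Δt = γτ₀ = 3.8678 × 12.4 ns = 47.961 ns
d = vΔt = 0.966c × 47.961 ns = 2.8961×10^8 m/s × 4.7961×10^-8 s = 13.9 m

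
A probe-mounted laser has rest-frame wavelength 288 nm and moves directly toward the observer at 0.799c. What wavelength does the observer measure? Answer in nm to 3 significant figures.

Relativistic Doppler: λ_obs = λ_src √((1−β)/(1+β))
= 288 × √(0.20100/1.7990) = 288 × 0.33426 = 96.3 nm

λ_obs ≈ 96.3 nm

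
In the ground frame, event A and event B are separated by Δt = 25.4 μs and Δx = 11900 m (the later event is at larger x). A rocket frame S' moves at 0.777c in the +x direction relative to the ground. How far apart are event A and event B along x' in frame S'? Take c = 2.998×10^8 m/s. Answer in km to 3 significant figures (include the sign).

γ = 1/√(1 − 0.777²) = 1.5886
Δx' = γ(Δx − vΔt) = 1.5886 × (11900 m − 0.777×(2.998×10^8 m/s)×25.4×10^-6 s)
= 1.5886 × (5983.2 m) = 9.50 km

Δx' ≈ 9.50 km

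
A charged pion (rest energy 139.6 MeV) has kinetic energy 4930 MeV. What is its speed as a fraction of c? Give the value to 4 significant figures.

β ≈ 0.9996

γ = 1 + K/(m₀c²) = 1 + 4930/139.6 = 36.3152
β = √(1 − 1/γ²) = 0.9996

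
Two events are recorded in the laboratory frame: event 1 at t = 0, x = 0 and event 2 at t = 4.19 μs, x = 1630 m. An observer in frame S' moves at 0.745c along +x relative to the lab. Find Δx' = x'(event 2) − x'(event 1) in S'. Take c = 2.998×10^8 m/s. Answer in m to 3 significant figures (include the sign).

Δx' ≈ 1040 m

γ = 1/√(1 − 0.745²) = 1.4991
Δx' = γ(Δx − vΔt) = 1.4991 × (1630 m − 0.745×(2.998×10^8 m/s)×4.19×10^-6 s)
= 1.4991 × (694.16 m) = 1040 m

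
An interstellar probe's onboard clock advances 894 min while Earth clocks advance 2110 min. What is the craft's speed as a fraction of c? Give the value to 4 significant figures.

β ≈ 0.9058

γ = Δt/τ₀ = 2110/894 = 2.36018
β = √(1 − 1/γ²) = √(1 − 1/2.36018²) = 0.9058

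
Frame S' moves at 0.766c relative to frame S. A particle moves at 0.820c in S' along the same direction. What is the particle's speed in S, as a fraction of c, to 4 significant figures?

u ≈ 0.9741c

Relativistic velocity addition: u = (u' + v)/(1 + u'v/c²)
= (0.820 + 0.766)/(1 + 0.820×0.766) = 1.586/1.62812 = 0.9741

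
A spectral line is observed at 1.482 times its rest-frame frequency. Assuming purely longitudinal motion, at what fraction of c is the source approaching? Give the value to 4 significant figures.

f_obs/f_src = √((1+β)/(1−β)) = 1.482  ⇒  (1+β)/(1−β) = 2.19632
β = |1 − D²|/(1 + D²) = |1 − 2.19632|/(1 + 2.19632) = 0.3743

β ≈ 0.3743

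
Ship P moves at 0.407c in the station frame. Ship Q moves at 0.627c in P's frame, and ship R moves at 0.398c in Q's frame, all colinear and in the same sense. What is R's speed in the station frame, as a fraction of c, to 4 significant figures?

Compose boost 2: (0.627 + 0.407)/(1 + 0.627×0.407) = 1.034/1.25519 = 0.823780
Compose boost 3: (0.398 + 0.823780)/(1 + 0.398×0.823780) = 1.22178/1.32786 = 0.9201

u ≈ 0.9201c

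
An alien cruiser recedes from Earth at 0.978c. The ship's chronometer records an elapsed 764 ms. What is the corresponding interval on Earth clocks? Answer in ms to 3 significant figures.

Δt ≈ 3660 ms

γ = 1/√(1 − 0.978²) = 4.7938
Time dilation: Δt = γτ₀ = 4.7938 × 764 ms = 3660 ms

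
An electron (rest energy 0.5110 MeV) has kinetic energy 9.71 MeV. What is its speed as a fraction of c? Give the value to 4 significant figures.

β ≈ 0.9987

γ = 1 + K/(m₀c²) = 1 + 9.71/0.5110 = 20.0020
β = √(1 − 1/γ²) = 0.9987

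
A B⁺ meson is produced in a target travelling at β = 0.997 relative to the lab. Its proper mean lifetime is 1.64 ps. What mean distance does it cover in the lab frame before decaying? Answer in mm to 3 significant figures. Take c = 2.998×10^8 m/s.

γ = 1/√(1 − 0.997²) = 12.920
Dilated lifetime: Δt = γτ₀ = 12.920 × 1.64 ps = 21.188 ps
d = vΔt = 0.997c × 21.188 ps = 2.9890×10^8 m/s × 2.1188×10^-11 s = 6.33 mm

d ≈ 6.33 mm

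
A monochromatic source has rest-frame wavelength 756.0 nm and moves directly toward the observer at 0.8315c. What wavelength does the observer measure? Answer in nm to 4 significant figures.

Relativistic Doppler: λ_obs = λ_src √((1−β)/(1+β))
= 756.0 × √(0.168500/1.83150) = 756.0 × 0.303317 = 229.3 nm

λ_obs ≈ 229.3 nm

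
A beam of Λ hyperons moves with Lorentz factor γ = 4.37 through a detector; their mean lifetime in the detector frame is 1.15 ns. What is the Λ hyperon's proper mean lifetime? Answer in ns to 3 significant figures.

γ = 4.37 (given)
Proper time: τ₀ = Δt/γ = 1.15/4.37 = 0.263 ns

τ₀ ≈ 0.263 ns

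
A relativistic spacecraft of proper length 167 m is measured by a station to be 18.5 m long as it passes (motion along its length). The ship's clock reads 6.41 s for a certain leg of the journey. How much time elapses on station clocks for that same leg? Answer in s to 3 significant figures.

Length contraction ⇒ γ = L₀/L = 167/18.5 = 9.0270
Time dilation: Δt = γτ₀ = 9.0270 × 6.41 s = 57.9 s

Δt ≈ 57.9 s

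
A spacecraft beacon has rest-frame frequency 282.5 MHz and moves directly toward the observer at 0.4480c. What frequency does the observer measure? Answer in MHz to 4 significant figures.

f_obs ≈ 457.5 MHz

Relativistic Doppler: f_obs = f_src √((1+β)/(1−β))
= 282.5 × √(1.44800/0.552000) = 282.5 × 1.61963 = 457.5 MHz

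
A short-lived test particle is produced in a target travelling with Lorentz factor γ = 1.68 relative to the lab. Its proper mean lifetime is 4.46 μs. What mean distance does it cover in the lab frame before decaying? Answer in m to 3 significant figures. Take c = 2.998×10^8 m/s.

β = √(1 − 1/γ²) = √(1 − 1/1.68²) = 0.80355
Dilated lifetime: Δt = γτ₀ = 1.68 × 4.46 μs = 7.4928 μs
d = vΔt = 0.80355c × 7.4928 μs = 2.4090×10^8 m/s × 7.4928×10^-6 s = 1810 m

d ≈ 1810 m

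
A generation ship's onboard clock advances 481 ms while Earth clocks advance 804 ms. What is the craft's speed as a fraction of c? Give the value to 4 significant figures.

β ≈ 0.8013

γ = Δt/τ₀ = 804/481 = 1.67152
β = √(1 − 1/γ²) = √(1 − 1/1.67152²) = 0.8013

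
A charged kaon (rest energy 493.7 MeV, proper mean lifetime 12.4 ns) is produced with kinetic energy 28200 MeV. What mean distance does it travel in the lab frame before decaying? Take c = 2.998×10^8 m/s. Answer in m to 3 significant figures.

γ = 1 + K/(m₀c²) = 1 + 28200/493.7 = 58.120
β = √(1 − 1/γ²) = 0.99985
Dilated lifetime: γτ₀ = 58.120 × 12.4 ns = 720.68 ns
d = βc·γτ₀ = 0.99985 × (2.998×10^8 m/s) × 7.2068×10^-7 s = 216 m

d ≈ 216 m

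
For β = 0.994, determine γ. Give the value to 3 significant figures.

γ = 1/√(1 − β²) = 1/√(1 − 0.994²) = 1/√(0.011964) = 9.14

γ ≈ 9.14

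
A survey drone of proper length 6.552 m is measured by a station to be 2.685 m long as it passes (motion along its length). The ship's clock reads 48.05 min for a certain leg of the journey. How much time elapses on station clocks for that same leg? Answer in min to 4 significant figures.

Length contraction ⇒ γ = L₀/L = 6.552/2.685 = 2.44022
Time dilation: Δt = γτ₀ = 2.44022 × 48.05 min = 117.3 min

Δt ≈ 117.3 min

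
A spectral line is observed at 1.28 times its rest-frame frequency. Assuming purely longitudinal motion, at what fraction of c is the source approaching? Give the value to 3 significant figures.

f_obs/f_src = √((1+β)/(1−β)) = 1.28  ⇒  (1+β)/(1−β) = 1.6384
β = |1 − D²|/(1 + D²) = |1 − 1.6384|/(1 + 1.6384) = 0.242

β ≈ 0.242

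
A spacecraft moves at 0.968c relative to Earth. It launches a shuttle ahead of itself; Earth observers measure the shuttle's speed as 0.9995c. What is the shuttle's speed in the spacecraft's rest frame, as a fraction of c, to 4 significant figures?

Inverse velocity addition: u' = (u − v)/(1 − uv/c²)
= (0.9995 − 0.968)/(1 − 0.9995×0.968) = 0.03150/0.0324840 = 0.9697

u' ≈ 0.9697c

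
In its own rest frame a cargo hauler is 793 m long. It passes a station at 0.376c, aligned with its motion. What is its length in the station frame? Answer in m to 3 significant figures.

L ≈ 735 m

γ = 1/√(1 − 0.376²) = 1.0792
Length contraction: L = L₀/γ = 793/1.0792 = 735 m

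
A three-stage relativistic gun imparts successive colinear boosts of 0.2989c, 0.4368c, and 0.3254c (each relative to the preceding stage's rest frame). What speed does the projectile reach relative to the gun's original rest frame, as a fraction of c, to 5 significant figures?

Compose boost 2: (0.4368 + 0.2989)/(1 + 0.4368×0.2989) = 0.73570/1.130560 = 0.6507397
Compose boost 3: (0.3254 + 0.6507397)/(1 + 0.3254×0.6507397) = 0.9761397/1.211751 = 0.80556

u ≈ 0.80556c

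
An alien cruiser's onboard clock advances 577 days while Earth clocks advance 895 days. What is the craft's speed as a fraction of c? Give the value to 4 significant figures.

β ≈ 0.7644

γ = Δt/τ₀ = 895/577 = 1.55113
β = √(1 − 1/γ²) = √(1 − 1/1.55113²) = 0.7644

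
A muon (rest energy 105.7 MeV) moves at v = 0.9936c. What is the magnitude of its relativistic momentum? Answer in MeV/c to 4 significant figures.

p ≈ 929.8 MeV/c

γ = 1/√(1 − 0.9936²) = 8.85301
p = γβm₀c = 8.85301 × 0.9936 × 105.7 MeV/c = 929.8 MeV/c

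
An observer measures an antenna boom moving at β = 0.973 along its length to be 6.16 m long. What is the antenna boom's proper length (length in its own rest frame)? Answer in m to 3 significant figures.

L₀ ≈ 26.7 m

γ = 1/√(1 − 0.973²) = 4.3327
L₀ = γL = 4.3327 × 6.16 = 26.7 m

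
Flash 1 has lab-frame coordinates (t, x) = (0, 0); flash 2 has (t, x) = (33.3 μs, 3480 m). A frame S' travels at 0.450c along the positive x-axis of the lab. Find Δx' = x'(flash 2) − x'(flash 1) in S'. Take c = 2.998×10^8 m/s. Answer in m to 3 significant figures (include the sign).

Δx' ≈ -1130 m

γ = 1/√(1 − 0.450²) = 1.1198
Δx' = γ(Δx − vΔt) = 1.1198 × (3480 m − 0.450×(2.998×10^8 m/s)×33.3×10^-6 s)
= 1.1198 × (-1012.5 m) = -1130 m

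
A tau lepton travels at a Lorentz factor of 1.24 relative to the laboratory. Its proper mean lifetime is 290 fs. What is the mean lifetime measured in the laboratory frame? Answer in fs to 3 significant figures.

γ = 1.24 (given)
Time dilation: Δt = γτ₀ = 1.24 × 290 fs = 360 fs

Δt ≈ 360 fs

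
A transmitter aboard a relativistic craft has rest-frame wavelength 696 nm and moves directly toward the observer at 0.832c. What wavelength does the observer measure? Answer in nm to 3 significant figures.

Relativistic Doppler: λ_obs = λ_src √((1−β)/(1+β))
= 696 × √(0.16800/1.8320) = 696 × 0.30283 = 211 nm

λ_obs ≈ 211 nm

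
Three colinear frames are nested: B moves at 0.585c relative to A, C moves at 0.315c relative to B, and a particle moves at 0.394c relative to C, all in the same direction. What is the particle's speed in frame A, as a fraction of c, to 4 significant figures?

u ≈ 0.8881c

Compose boost 2: (0.315 + 0.585)/(1 + 0.315×0.585) = 0.9000/1.18427 = 0.759959
Compose boost 3: (0.394 + 0.759959)/(1 + 0.394×0.759959) = 1.15396/1.29942 = 0.8881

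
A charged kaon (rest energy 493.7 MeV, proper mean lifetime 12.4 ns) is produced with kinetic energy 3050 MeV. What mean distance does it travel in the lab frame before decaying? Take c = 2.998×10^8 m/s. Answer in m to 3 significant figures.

γ = 1 + K/(m₀c²) = 1 + 3050/493.7 = 7.1778
β = √(1 − 1/γ²) = 0.99025
Dilated lifetime: γτ₀ = 7.1778 × 12.4 ns = 89.005 ns
d = βc·γτ₀ = 0.99025 × (2.998×10^8 m/s) × 8.9005×10^-8 s = 26.4 m

d ≈ 26.4 m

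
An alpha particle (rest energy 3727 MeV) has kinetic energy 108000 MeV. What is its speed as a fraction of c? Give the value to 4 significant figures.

β ≈ 0.9994

γ = 1 + K/(m₀c²) = 1 + 108000/3727 = 29.9777
β = √(1 − 1/γ²) = 0.9994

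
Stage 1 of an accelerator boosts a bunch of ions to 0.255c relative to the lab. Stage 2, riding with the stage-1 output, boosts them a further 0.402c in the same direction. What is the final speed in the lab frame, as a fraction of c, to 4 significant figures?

Compose boost 2: (0.402 + 0.255)/(1 + 0.402×0.255) = 0.6570/1.10251 = 0.5959

u ≈ 0.5959c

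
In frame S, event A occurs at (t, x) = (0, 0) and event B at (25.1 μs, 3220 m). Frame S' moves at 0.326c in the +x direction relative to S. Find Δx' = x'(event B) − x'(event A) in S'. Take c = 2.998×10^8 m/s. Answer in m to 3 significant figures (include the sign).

γ = 1/√(1 − 0.326²) = 1.0578
Δx' = γ(Δx − vΔt) = 1.0578 × (3220 m − 0.326×(2.998×10^8 m/s)×25.1×10^-6 s)
= 1.0578 × (766.86 m) = 811 m

Δx' ≈ 811 m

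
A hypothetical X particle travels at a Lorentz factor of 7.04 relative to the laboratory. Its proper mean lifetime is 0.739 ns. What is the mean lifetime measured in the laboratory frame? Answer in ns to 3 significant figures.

γ = 7.04 (given)
Time dilation: Δt = γτ₀ = 7.04 × 0.739 ns = 5.20 ns

Δt ≈ 5.20 ns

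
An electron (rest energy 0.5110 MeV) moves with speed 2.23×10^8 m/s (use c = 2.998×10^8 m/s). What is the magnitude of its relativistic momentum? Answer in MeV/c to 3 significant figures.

p ≈ 0.569 MeV/c

β = v/c = 2.23×10^8 / 2.998×10^8 = 0.74383
γ = 1/√(1 − 0.74383²) = 1.4962
p = γβm₀c = 1.4962 × 0.74383 × 0.5110 MeV/c = 0.569 MeV/c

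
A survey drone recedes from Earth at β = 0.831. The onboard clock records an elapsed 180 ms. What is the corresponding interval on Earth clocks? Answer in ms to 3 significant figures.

γ = 1/√(1 − 0.831²) = 1.7977
Time dilation: Δt = γτ₀ = 1.7977 × 180 ms = 324 ms

Δt ≈ 324 ms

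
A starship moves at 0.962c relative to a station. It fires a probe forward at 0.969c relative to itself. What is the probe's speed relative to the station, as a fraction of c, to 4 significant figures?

u ≈ 0.9994c

Relativistic velocity addition: u = (u' + v)/(1 + u'v/c²)
= (0.969 + 0.962)/(1 + 0.969×0.962) = 1.931/1.93218 = 0.9994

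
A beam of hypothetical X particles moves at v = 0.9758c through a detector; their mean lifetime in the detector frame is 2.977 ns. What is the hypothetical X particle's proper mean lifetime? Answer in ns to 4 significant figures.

γ = 1/√(1 − 0.9758²) = 4.57321
Proper time: τ₀ = Δt/γ = 2.977/4.57321 = 0.6510 ns

τ₀ ≈ 0.6510 ns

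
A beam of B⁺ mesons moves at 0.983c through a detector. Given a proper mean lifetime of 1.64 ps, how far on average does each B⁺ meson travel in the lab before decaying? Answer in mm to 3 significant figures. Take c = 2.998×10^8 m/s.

d ≈ 2.63 mm

γ = 1/√(1 − 0.983²) = 5.4465
Dilated lifetime: Δt = γτ₀ = 5.4465 × 1.64 ps = 8.9322 ps
d = vΔt = 0.983c × 8.9322 ps = 2.9470×10^8 m/s × 8.9322×10^-12 s = 2.63 mm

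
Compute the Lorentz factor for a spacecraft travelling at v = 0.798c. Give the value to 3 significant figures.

γ = 1/√(1 − β²) = 1/√(1 − 0.798²) = 1/√(0.36320) = 1.66

γ ≈ 1.66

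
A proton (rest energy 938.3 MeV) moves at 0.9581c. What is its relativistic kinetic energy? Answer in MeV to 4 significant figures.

K ≈ 2337 MeV

γ = 1/√(1 − 0.9581²) = 3.49121
K = (γ − 1)m₀c² = (3.49121 − 1) × 938.3 MeV = 2.49121 × 938.3 MeV = 2337 MeV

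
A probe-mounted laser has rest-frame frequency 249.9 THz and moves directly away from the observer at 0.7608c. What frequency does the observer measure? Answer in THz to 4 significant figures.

f_obs ≈ 92.11 THz

Relativistic Doppler: f_obs = f_src √((1−β)/(1+β))
= 249.9 × √(0.239200/1.76080) = 249.9 × 0.368575 = 92.11 THz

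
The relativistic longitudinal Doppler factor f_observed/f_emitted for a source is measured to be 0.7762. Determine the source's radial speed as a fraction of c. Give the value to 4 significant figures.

f_obs/f_src = √((1−β)/(1+β)) = 0.7762  ⇒  (1−β)/(1+β) = 0.602486
β = |1 − D²|/(1 + D²) = |1 − 0.602486|/(1 + 0.602486) = 0.2481

β ≈ 0.2481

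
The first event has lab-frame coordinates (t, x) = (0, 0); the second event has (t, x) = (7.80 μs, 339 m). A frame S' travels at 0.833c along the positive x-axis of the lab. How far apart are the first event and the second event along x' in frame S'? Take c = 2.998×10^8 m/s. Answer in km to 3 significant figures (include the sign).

Δx' ≈ -2.91 km

γ = 1/√(1 − 0.833²) = 1.8074
Δx' = γ(Δx − vΔt) = 1.8074 × (339 m − 0.833×(2.998×10^8 m/s)×7.80×10^-6 s)
= 1.8074 × (-1608.9 m) = -2.91 km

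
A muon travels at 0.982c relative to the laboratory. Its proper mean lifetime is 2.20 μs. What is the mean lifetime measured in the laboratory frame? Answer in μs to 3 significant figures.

γ = 1/√(1 − 0.982²) = 5.2943
Time dilation: Δt = γτ₀ = 5.2943 × 2.20 μs = 11.6 μs

Δt ≈ 11.6 μs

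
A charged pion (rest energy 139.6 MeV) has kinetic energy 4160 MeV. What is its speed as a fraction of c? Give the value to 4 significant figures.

β ≈ 0.9995

γ = 1 + K/(m₀c²) = 1 + 4160/139.6 = 30.7994
β = √(1 − 1/γ²) = 0.9995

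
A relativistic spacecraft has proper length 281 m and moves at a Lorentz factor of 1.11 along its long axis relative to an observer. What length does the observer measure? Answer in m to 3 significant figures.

L ≈ 253 m

γ = 1.11 (given)
Length contraction: L = L₀/γ = 281/1.11 = 253 m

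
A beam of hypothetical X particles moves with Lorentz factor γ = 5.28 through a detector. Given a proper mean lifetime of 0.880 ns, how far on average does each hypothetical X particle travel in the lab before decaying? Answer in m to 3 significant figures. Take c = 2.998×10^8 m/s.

β = √(1 − 1/γ²) = √(1 − 1/5.28²) = 0.98190
Dilated lifetime: Δt = γτ₀ = 5.28 × 0.880 ns = 4.6464 ns
d = vΔt = 0.98190c × 4.6464 ns = 2.9437×10^8 m/s × 4.6464×10^-9 s = 1.37 m

d ≈ 1.37 m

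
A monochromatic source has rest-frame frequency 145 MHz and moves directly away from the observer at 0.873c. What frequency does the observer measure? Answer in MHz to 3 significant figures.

Relativistic Doppler: f_obs = f_src √((1−β)/(1+β))
= 145 × √(0.12700/1.8730) = 145 × 0.26040 = 37.8 MHz

f_obs ≈ 37.8 MHz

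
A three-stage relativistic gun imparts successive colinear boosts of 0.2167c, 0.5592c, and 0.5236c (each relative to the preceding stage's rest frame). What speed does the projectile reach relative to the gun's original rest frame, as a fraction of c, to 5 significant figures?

u ≈ 0.89231c

Compose boost 2: (0.5592 + 0.2167)/(1 + 0.5592×0.2167) = 0.77590/1.121179 = 0.6920396
Compose boost 3: (0.5236 + 0.6920396)/(1 + 0.5236×0.6920396) = 1.215640/1.362352 = 0.89231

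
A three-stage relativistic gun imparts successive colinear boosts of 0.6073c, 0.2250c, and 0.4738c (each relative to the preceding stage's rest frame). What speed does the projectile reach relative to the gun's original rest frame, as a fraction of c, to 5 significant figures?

u ≈ 0.89540c

Compose boost 2: (0.2250 + 0.6073)/(1 + 0.2250×0.6073) = 0.83230/1.136643 = 0.7322443
Compose boost 3: (0.4738 + 0.7322443)/(1 + 0.4738×0.7322443) = 1.206044/1.346937 = 0.89540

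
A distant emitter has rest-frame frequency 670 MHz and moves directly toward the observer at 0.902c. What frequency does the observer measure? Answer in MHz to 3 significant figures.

f_obs ≈ 2950 MHz

Relativistic Doppler: f_obs = f_src √((1+β)/(1−β))
= 670 × √(1.9020/0.098000) = 670 × 4.4055 = 2950 MHz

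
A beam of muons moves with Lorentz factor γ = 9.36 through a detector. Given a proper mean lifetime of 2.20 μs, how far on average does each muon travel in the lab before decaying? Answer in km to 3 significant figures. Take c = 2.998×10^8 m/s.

β = √(1 − 1/γ²) = √(1 − 1/9.36²) = 0.99428
Dilated lifetime: Δt = γτ₀ = 9.36 × 2.20 μs = 20.592 μs
d = vΔt = 0.99428c × 20.592 μs = 2.9808×10^8 m/s × 2.0592×10^-5 s = 6.14 km

d ≈ 6.14 km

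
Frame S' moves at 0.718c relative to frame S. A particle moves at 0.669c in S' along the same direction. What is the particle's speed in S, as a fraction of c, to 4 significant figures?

Relativistic velocity addition: u = (u' + v)/(1 + u'v/c²)
= (0.669 + 0.718)/(1 + 0.669×0.718) = 1.387/1.48034 = 0.9369

u ≈ 0.9369c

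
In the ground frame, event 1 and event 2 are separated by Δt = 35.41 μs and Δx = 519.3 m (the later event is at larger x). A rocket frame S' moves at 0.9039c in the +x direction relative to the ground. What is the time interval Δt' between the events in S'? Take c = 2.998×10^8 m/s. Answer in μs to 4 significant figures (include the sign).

γ = 1/√(1 − 0.9039²) = 2.33785
Δt' = γ(Δt − vΔx/c²) = 2.33785 × (35.41 μs − 0.9039×519.3 m / (2.998×10^8 m/s))
= 2.33785 × (33.8443 μs) = 79.12 μs

Δt' ≈ 79.12 μs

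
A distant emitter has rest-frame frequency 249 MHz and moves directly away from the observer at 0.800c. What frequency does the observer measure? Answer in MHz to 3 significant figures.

Relativistic Doppler: f_obs = f_src √((1−β)/(1+β))
= 249 × √(0.20000/1.8000) = 249 × 0.33333 = 83.0 MHz

f_obs ≈ 83.0 MHz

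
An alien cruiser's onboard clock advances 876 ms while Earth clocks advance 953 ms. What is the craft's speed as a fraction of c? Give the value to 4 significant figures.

γ = Δt/τ₀ = 953/876 = 1.08790
β = √(1 − 1/γ²) = √(1 − 1/1.08790²) = 0.3938

β ≈ 0.3938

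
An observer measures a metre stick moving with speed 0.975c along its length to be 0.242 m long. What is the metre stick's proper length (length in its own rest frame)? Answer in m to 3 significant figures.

γ = 1/√(1 − 0.975²) = 4.5004
L₀ = γL = 4.5004 × 0.242 = 1.09 m

L₀ ≈ 1.09 m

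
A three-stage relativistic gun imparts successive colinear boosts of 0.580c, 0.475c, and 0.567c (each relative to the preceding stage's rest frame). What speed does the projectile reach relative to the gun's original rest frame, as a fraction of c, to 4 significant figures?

Compose boost 2: (0.475 + 0.580)/(1 + 0.475×0.580) = 1.055/1.27550 = 0.827127
Compose boost 3: (0.567 + 0.827127)/(1 + 0.567×0.827127) = 1.39413/1.46898 = 0.9490

u ≈ 0.9490c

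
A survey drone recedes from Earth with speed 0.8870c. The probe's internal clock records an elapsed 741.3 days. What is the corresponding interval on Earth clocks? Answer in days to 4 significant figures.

γ = 1/√(1 − 0.8870²) = 2.16558
Time dilation: Δt = γτ₀ = 2.16558 × 741.3 days = 1605 days

Δt ≈ 1605 days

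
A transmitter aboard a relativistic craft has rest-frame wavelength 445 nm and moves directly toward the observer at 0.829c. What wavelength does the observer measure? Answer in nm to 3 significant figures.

Relativistic Doppler: λ_obs = λ_src √((1−β)/(1+β))
= 445 × √(0.17100/1.8290) = 445 × 0.30577 = 136 nm

λ_obs ≈ 136 nm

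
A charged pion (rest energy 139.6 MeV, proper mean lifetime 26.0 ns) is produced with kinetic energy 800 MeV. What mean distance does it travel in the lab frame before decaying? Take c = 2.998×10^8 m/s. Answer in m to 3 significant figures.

d ≈ 51.9 m

γ = 1 + K/(m₀c²) = 1 + 800/139.6 = 6.7307
β = √(1 − 1/γ²) = 0.98890
Dilated lifetime: γτ₀ = 6.7307 × 26.0 ns = 175.00 ns
d = βc·γτ₀ = 0.98890 × (2.998×10^8 m/s) × 1.7500×10^-7 s = 51.9 m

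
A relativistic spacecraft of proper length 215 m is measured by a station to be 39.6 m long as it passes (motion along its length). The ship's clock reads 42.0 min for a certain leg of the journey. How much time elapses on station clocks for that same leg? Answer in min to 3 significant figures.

Δt ≈ 228 min

Length contraction ⇒ γ = L₀/L = 215/39.6 = 5.4293
Time dilation: Δt = γτ₀ = 5.4293 × 42.0 min = 228 min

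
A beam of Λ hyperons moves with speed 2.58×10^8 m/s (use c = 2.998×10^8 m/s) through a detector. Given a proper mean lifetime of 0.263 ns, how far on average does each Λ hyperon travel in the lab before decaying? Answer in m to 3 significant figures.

d ≈ 0.133 m

β = v/c = 2.58×10^8 / 2.998×10^8 = 0.86057
γ = 1/√(1 − 0.86057²) = 1.9634
Dilated lifetime: Δt = γτ₀ = 1.9634 × 0.263 ns = 0.51637 ns
d = vΔt = 0.86057c × 0.51637 ns = 2.5800×10^8 m/s × 5.1637×10^-10 s = 0.133 m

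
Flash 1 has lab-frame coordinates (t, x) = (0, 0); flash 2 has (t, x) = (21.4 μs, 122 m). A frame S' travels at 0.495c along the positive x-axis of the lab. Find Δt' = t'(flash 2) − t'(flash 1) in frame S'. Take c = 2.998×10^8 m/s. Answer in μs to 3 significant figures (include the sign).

γ = 1/√(1 − 0.495²) = 1.1509
Δt' = γ(Δt − vΔx/c²) = 1.1509 × (21.4 μs − 0.495×122 m / (2.998×10^8 m/s))
= 1.1509 × (21.199 μs) = 24.4 μs

Δt' ≈ 24.4 μs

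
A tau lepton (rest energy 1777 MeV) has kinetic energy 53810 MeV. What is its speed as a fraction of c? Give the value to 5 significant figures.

γ = 1 + K/(m₀c²) = 1 + 53810/1777 = 31.28137
β = √(1 − 1/γ²) = 0.99949

β ≈ 0.99949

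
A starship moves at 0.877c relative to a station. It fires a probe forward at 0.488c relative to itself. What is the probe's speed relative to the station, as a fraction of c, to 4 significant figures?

u ≈ 0.9559c

Relativistic velocity addition: u = (u' + v)/(1 + u'v/c²)
= (0.488 + 0.877)/(1 + 0.488×0.877) = 1.365/1.42798 = 0.9559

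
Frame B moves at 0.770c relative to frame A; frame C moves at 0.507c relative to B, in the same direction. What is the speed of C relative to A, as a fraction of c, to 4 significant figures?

u ≈ 0.9184c

Compose boost 2: (0.507 + 0.770)/(1 + 0.507×0.770) = 1.277/1.39039 = 0.9184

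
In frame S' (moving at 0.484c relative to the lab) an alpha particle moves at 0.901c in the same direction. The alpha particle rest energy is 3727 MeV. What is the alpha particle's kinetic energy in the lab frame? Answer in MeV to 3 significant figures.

K ≈ 10400 MeV

u_lab = (0.901 + 0.484)/(1 + 0.901×0.484) = 0.964428
γ = 1/√(1 − 0.964428²) = 3.7829
K = (γ − 1)m₀c² = (3.7829 − 1) × 3727 = 2.7829 × 3727 = 10400 MeV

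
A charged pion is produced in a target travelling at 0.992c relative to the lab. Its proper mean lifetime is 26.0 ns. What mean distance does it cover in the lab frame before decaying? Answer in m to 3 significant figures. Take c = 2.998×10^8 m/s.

γ = 1/√(1 − 0.992²) = 7.9216
Dilated lifetime: Δt = γτ₀ = 7.9216 × 26.0 ns = 205.96 ns
d = vΔt = 0.992c × 205.96 ns = 2.9740×10^8 m/s × 2.0596×10^-7 s = 61.3 m

d ≈ 61.3 m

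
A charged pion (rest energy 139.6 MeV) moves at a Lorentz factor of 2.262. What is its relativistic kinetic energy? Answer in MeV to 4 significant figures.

γ = 2.262 (given)
K = (γ − 1)m₀c² = (2.262 − 1) × 139.6 MeV = 1.26200 × 139.6 MeV = 176.2 MeV

K ≈ 176.2 MeV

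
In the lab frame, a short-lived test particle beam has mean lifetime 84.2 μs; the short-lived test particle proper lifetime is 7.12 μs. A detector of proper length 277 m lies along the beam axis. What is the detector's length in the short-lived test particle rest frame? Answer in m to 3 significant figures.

Time dilation ⇒ γ = Δt/τ₀ = 84.2/7.12 = 11.826
Length contraction: L = L₀/γ = 277/11.826 = 23.4 m

L ≈ 23.4 m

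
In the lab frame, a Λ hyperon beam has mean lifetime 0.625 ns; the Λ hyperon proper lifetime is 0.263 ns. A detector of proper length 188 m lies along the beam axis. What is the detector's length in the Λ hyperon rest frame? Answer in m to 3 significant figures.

L ≈ 79.1 m

Time dilation ⇒ γ = Δt/τ₀ = 0.625/0.263 = 2.3764
Length contraction: L = L₀/γ = 188/2.3764 = 79.1 m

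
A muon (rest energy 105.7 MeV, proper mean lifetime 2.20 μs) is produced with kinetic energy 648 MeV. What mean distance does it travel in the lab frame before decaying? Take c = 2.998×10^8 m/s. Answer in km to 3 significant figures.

d ≈ 4.66 km

γ = 1 + K/(m₀c²) = 1 + 648/105.7 = 7.1306
β = √(1 − 1/γ²) = 0.99012
Dilated lifetime: γτ₀ = 7.1306 × 2.20 μs = 15.687 μs
d = βc·γτ₀ = 0.99012 × (2.998×10^8 m/s) × 1.5687×10^-5 s = 4.66 km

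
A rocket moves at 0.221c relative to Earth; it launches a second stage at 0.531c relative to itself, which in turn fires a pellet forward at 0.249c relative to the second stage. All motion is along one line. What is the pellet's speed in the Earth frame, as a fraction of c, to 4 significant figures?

u ≈ 0.7897c

Compose boost 2: (0.531 + 0.221)/(1 + 0.531×0.221) = 0.7520/1.11735 = 0.673020
Compose boost 3: (0.249 + 0.673020)/(1 + 0.249×0.673020) = 0.922020/1.16758 = 0.7897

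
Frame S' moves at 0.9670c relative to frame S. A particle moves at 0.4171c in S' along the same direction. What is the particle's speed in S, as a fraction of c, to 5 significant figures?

Relativistic velocity addition: u = (u' + v)/(1 + u'v/c²)
= (0.4171 + 0.9670)/(1 + 0.4171×0.9670) = 1.3841/1.403336 = 0.98629

u ≈ 0.98629c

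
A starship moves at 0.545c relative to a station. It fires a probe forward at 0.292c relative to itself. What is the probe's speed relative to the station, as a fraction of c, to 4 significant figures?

u ≈ 0.7221c

Relativistic velocity addition: u = (u' + v)/(1 + u'v/c²)
= (0.292 + 0.545)/(1 + 0.292×0.545) = 0.8370/1.15914 = 0.7221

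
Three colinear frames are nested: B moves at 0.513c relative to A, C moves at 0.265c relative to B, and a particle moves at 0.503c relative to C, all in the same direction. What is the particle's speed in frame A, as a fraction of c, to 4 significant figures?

Compose boost 2: (0.265 + 0.513)/(1 + 0.265×0.513) = 0.7780/1.13594 = 0.684892
Compose boost 3: (0.503 + 0.684892)/(1 + 0.503×0.684892) = 1.18789/1.34450 = 0.8835

u ≈ 0.8835c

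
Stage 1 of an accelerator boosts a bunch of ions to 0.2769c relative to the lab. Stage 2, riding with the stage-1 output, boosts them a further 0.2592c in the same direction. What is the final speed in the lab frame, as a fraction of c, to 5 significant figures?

u ≈ 0.50020c

Compose boost 2: (0.2592 + 0.2769)/(1 + 0.2592×0.2769) = 0.53610/1.071772 = 0.50020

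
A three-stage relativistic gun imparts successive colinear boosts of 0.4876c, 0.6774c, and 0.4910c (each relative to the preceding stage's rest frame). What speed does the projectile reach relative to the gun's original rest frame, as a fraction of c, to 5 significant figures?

Compose boost 2: (0.6774 + 0.4876)/(1 + 0.6774×0.4876) = 1.1650/1.330300 = 0.8757422
Compose boost 3: (0.4910 + 0.8757422)/(1 + 0.4910×0.8757422) = 1.366742/1.429989 = 0.95577

u ≈ 0.95577c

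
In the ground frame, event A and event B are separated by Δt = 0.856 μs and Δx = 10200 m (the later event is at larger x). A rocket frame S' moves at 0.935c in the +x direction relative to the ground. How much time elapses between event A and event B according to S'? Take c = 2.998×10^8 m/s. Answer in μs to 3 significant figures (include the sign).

γ = 1/√(1 − 0.935²) = 2.8197
Δt' = γ(Δt − vΔx/c²) = 2.8197 × (0.856 μs − 0.935×10200 m / (2.998×10^8 m/s))
= 2.8197 × (-30.955 μs) = -87.3 μs

Δt' ≈ -87.3 μs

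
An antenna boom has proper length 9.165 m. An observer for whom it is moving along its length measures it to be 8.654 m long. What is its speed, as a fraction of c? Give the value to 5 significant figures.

β ≈ 0.32925

γ = L₀/L = 9.165/8.654 = 1.059048
β = √(1 − 1/γ²) = 0.32925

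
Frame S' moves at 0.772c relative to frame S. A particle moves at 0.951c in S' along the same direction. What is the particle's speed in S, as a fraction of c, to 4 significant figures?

u ≈ 0.9936c

Relativistic velocity addition: u = (u' + v)/(1 + u'v/c²)
= (0.951 + 0.772)/(1 + 0.951×0.772) = 1.723/1.73417 = 0.9936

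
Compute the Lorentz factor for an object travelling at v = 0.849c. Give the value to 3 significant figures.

γ = 1/√(1 − β²) = 1/√(1 − 0.849²) = 1/√(0.27920) = 1.89

γ ≈ 1.89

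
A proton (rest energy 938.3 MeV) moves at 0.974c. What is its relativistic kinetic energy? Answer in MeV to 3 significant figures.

K ≈ 3200 MeV

γ = 1/√(1 − 0.974²) = 4.4141
K = (γ − 1)m₀c² = (4.4141 − 1) × 938.3 MeV = 3.4141 × 938.3 MeV = 3200 MeV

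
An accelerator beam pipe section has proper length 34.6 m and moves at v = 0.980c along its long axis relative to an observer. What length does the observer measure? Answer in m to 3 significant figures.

γ = 1/√(1 − 0.980²) = 5.0252
Length contraction: L = L₀/γ = 34.6/5.0252 = 6.89 m

L ≈ 6.89 m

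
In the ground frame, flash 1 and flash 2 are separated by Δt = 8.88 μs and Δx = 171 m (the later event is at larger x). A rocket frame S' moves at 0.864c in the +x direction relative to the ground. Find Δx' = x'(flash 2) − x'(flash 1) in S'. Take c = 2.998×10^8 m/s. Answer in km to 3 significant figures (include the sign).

Δx' ≈ -4.23 km

γ = 1/√(1 − 0.864²) = 1.9861
Δx' = γ(Δx − vΔt) = 1.9861 × (171 m − 0.864×(2.998×10^8 m/s)×8.88×10^-6 s)
= 1.9861 × (-2129.2 m) = -4.23 km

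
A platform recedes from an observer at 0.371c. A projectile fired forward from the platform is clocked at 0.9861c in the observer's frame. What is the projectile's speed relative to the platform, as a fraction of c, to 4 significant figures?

Inverse velocity addition: u' = (u − v)/(1 − uv/c²)
= (0.9861 − 0.371)/(1 − 0.9861×0.371) = 0.6151/0.634157 = 0.9699

u' ≈ 0.9699c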